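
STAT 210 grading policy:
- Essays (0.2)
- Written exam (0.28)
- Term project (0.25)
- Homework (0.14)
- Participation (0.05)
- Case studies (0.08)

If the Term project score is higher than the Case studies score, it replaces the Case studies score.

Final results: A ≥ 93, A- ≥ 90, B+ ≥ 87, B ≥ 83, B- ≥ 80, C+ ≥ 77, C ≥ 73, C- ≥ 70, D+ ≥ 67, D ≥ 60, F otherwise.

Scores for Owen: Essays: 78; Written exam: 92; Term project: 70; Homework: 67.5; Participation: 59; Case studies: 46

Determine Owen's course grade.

Term project (70) > Case studies (46), so Case studies counts as 70.
Weighted total:
  Essays 78 × 0.2 = 15.6
  Written exam 92 × 0.28 = 25.76
  Term project 70 × 0.25 = 17.5
  Homework 67.5 × 0.14 = 9.45
  Participation 59 × 0.05 = 2.95
  Case studies 70 × 0.08 = 5.6
Sum = 76.86
76.86 is ≥ 73 and < 77 → C

C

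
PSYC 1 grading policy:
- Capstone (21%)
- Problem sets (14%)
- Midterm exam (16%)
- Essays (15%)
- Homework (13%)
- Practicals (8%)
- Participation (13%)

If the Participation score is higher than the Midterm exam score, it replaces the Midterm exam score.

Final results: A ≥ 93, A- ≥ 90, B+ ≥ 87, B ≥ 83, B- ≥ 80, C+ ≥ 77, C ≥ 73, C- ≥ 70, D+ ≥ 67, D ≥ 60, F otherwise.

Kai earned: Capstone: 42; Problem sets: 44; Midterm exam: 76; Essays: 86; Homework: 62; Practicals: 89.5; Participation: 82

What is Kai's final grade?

Participation (82) > Midterm exam (76), so Midterm exam counts as 82.
Weighted total:
  Capstone 42 × 0.21 = 8.82
  Problem sets 44 × 0.14 = 6.16
  Midterm exam 82 × 0.16 = 13.12
  Essays 86 × 0.15 = 12.9
  Homework 62 × 0.13 = 8.06
  Practicals 89.5 × 0.08 = 7.16
  Participation 82 × 0.13 = 10.66
Sum = 66.88
66.88 is ≥ 60 and < 67 → D

D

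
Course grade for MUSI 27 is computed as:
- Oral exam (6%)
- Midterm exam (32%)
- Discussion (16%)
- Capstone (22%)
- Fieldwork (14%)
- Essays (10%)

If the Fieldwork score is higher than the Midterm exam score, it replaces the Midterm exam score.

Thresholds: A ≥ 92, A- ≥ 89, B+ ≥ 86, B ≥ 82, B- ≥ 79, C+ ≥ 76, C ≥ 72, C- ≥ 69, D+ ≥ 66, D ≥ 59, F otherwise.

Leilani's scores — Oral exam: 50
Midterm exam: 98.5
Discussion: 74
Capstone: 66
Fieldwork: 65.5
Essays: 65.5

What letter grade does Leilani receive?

C+

Fieldwork (65.5) ≤ Midterm exam (98.5), so Midterm exam stays at 98.5.
Weighted total:
  Oral exam 50 × 0.06 = 3
  Midterm exam 98.5 × 0.32 = 31.52
  Discussion 74 × 0.16 = 11.84
  Capstone 66 × 0.22 = 14.52
  Fieldwork 65.5 × 0.14 = 9.17
  Essays 65.5 × 0.1 = 6.55
Sum = 76.6
76.6 is ≥ 76 and < 79 → C+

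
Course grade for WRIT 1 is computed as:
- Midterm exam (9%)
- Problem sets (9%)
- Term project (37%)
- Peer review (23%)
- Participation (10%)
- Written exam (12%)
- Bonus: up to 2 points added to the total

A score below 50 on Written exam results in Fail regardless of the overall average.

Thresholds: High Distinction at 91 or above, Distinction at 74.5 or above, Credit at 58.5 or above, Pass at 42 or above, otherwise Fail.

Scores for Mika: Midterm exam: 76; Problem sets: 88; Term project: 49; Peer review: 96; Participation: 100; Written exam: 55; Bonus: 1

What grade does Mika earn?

Written exam score 55 ≥ 50: minimum met.
Weighted total:
  Midterm exam 76 × 0.09 = 6.84
  Problem sets 88 × 0.09 = 7.92
  Term project 49 × 0.37 = 18.13
  Peer review 96 × 0.23 = 22.08
  Participation 100 × 0.1 = 10
  Written exam 55 × 0.12 = 6.6
Sum = 71.57
Bonus: 71.57 + 1 = 72.57
72.57 is ≥ 58.5 and < 74.5 → Credit

Credit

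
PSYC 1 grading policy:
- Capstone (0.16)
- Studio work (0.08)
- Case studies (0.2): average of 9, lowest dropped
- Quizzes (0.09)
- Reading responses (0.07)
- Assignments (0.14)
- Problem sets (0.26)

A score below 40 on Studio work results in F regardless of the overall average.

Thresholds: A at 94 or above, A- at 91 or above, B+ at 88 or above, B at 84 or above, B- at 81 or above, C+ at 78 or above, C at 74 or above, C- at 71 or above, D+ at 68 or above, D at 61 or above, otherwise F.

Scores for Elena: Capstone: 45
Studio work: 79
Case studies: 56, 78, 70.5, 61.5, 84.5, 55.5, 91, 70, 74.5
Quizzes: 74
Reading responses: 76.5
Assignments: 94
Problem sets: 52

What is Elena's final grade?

Case studies: drop 55.5 → average of remaining 8 = 586/8 = 73.25
Studio work score 79 ≥ 40: minimum met.
Weighted total:
  Capstone 45 × 0.16 = 7.2
  Studio work 79 × 0.08 = 6.32
  Case studies 73.25 × 0.2 = 14.65
  Quizzes 74 × 0.09 = 6.66
  Reading responses 76.5 × 0.07 = 5.355
  Assignments 94 × 0.14 = 13.16
  Problem sets 52 × 0.26 = 13.52
Sum = 66.865
66.865 is ≥ 61 and < 68 → D

D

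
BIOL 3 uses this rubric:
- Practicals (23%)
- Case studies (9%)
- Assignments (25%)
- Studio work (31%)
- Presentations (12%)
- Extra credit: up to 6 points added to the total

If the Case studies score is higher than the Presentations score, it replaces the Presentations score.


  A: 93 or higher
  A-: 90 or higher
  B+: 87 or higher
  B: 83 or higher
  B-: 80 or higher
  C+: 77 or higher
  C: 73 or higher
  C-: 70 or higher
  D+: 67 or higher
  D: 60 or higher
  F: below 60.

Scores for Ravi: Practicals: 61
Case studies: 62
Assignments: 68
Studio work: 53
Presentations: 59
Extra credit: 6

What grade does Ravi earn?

D

Case studies (62) > Presentations (59), so Presentations counts as 62.
Weighted total:
  Practicals 61 × 0.23 = 14.03
  Case studies 62 × 0.09 = 5.58
  Assignments 68 × 0.25 = 17
  Studio work 53 × 0.31 = 16.43
  Presentations 62 × 0.12 = 7.44
Sum = 60.48
Extra credit: 60.48 + 6 = 66.48
66.48 is ≥ 60 and < 67 → D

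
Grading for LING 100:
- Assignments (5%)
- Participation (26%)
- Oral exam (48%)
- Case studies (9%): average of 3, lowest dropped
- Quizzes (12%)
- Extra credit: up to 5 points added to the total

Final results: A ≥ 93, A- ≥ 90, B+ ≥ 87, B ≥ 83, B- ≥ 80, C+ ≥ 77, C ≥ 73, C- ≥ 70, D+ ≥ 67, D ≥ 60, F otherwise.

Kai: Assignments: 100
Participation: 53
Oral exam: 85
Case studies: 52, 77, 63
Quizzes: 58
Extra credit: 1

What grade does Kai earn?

Case studies: drop 52 → average of remaining 2 = 140/2 = 70
Weighted total:
  Assignments 100 × 0.05 = 5
  Participation 53 × 0.26 = 13.78
  Oral exam 85 × 0.48 = 40.8
  Case studies 70 × 0.09 = 6.3
  Quizzes 58 × 0.12 = 6.96
Sum = 72.84
Extra credit: 72.84 + 1 = 73.84
73.84 is ≥ 73 and < 77 → C

C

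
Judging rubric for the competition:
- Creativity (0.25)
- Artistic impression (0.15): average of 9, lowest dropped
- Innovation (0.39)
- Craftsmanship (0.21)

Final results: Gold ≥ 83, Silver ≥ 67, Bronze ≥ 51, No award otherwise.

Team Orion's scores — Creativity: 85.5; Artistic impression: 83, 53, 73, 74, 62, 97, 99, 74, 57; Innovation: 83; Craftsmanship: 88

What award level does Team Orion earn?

Gold

Artistic impression: drop 53 → average of remaining 8 = 619/8 = 77.375
Weighted total:
  Creativity 85.5 × 0.25 = 21.375
  Artistic impression 77.375 × 0.15 = 11.60625
  Innovation 83 × 0.39 = 32.37
  Craftsmanship 88 × 0.21 = 18.48
Sum = 83.83125
83.83125 ≥ 83 → Gold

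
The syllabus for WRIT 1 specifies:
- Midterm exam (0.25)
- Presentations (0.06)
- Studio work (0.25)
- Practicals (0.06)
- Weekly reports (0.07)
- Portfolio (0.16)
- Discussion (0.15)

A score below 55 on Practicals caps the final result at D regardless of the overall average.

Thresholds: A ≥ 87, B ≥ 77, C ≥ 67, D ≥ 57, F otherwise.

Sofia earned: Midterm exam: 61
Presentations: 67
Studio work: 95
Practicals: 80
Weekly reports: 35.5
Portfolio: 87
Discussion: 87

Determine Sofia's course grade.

B

Practicals score 80 ≥ 55: minimum met.
Weighted total:
  Midterm exam 61 × 0.25 = 15.25
  Presentations 67 × 0.06 = 4.02
  Studio work 95 × 0.25 = 23.75
  Practicals 80 × 0.06 = 4.8
  Weekly reports 35.5 × 0.07 = 2.485
  Portfolio 87 × 0.16 = 13.92
  Discussion 87 × 0.15 = 13.05
Sum = 77.275
77.275 is ≥ 77 and < 87 → B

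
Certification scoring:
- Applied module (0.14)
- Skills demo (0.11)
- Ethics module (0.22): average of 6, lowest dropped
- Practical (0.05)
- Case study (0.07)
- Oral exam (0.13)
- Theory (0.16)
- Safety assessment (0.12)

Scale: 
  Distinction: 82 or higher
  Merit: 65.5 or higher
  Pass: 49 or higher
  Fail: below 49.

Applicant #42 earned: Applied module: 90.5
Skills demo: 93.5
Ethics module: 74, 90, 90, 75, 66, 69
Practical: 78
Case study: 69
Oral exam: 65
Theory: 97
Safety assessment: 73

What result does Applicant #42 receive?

Merit

Ethics module: drop 66 → average of remaining 5 = 398/5 = 79.6
Weighted total:
  Applied module 90.5 × 0.14 = 12.67
  Skills demo 93.5 × 0.11 = 10.285
  Ethics module 79.6 × 0.22 = 17.512
  Practical 78 × 0.05 = 3.9
  Case study 69 × 0.07 = 4.83
  Oral exam 65 × 0.13 = 8.45
  Theory 97 × 0.16 = 15.52
  Safety assessment 73 × 0.12 = 8.76
Sum = 81.927
81.927 is ≥ 65.5 and < 82 → Merit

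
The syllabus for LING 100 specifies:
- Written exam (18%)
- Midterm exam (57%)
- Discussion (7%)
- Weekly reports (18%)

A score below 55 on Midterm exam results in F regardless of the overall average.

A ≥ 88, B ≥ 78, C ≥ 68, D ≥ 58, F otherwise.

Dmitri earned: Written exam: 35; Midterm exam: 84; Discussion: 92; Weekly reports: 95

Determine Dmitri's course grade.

C

Midterm exam score 84 ≥ 55: minimum met.
Weighted total:
  Written exam 35 × 0.18 = 6.3
  Midterm exam 84 × 0.57 = 47.88
  Discussion 92 × 0.07 = 6.44
  Weekly reports 95 × 0.18 = 17.1
Sum = 77.72
77.72 is ≥ 68 and < 78 → C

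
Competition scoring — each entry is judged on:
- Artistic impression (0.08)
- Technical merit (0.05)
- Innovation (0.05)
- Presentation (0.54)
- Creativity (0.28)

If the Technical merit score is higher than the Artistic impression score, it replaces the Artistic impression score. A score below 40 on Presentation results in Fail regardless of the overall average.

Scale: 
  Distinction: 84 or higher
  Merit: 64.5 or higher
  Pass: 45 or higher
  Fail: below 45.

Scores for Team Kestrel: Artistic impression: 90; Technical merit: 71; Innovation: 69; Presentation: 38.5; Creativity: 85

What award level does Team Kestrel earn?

Technical merit (71) ≤ Artistic impression (90), so Artistic impression stays at 90.
Presentation score 38.5 < 40: minimum not met.
Weighted total:
  Artistic impression 90 × 0.08 = 7.2
  Technical merit 71 × 0.05 = 3.55
  Innovation 69 × 0.05 = 3.45
  Presentation 38.5 × 0.54 = 20.79
  Creativity 85 × 0.28 = 23.8
Sum = 58.79
Because the Presentation minimum was not met, the result is Fail.

Fail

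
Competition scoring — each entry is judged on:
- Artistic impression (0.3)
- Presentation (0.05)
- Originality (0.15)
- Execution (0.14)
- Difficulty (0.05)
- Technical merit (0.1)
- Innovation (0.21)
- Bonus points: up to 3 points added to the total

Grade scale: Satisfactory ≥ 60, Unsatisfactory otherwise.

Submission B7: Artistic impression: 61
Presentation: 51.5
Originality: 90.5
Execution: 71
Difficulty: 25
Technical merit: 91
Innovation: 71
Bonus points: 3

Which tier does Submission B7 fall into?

Satisfactory

Weighted total:
  Artistic impression 61 × 0.3 = 18.3
  Presentation 51.5 × 0.05 = 2.575
  Originality 90.5 × 0.15 = 13.575
  Execution 71 × 0.14 = 9.94
  Difficulty 25 × 0.05 = 1.25
  Technical merit 91 × 0.1 = 9.1
  Innovation 71 × 0.21 = 14.91
Sum = 69.65
Bonus points: 69.65 + 3 = 72.65
72.65 ≥ 60 → Satisfactory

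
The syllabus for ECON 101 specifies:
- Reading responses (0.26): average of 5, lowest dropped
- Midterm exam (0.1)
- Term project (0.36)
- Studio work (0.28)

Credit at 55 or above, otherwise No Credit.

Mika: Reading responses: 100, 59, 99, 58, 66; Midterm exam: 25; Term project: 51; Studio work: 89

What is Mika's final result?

Reading responses: drop 58 → average of remaining 4 = 324/4 = 81
Weighted total:
  Reading responses 81 × 0.26 = 21.06
  Midterm exam 25 × 0.1 = 2.5
  Term project 51 × 0.36 = 18.36
  Studio work 89 × 0.28 = 24.92
Sum = 66.84
66.84 ≥ 55 → Credit

Credit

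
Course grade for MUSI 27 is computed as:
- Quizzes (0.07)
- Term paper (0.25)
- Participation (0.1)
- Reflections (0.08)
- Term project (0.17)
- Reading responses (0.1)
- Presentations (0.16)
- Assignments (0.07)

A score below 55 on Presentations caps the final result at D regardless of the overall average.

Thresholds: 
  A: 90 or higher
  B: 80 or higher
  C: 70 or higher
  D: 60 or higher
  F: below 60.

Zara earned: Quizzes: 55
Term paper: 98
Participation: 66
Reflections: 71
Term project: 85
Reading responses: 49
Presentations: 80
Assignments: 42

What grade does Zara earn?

C

Presentations score 80 ≥ 55: minimum met.
Weighted total:
  Quizzes 55 × 0.07 = 3.85
  Term paper 98 × 0.25 = 24.5
  Participation 66 × 0.1 = 6.6
  Reflections 71 × 0.08 = 5.68
  Term project 85 × 0.17 = 14.45
  Reading responses 49 × 0.1 = 4.9
  Presentations 80 × 0.16 = 12.8
  Assignments 42 × 0.07 = 2.94
Sum = 75.72
75.72 is ≥ 70 and < 80 → C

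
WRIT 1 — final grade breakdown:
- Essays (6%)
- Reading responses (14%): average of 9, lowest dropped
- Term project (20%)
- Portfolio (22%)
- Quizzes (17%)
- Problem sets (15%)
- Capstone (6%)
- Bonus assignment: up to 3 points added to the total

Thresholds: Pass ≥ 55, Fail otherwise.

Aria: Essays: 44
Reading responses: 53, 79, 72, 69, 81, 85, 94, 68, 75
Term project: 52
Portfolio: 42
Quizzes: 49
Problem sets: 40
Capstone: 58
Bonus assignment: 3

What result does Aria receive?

Reading responses: drop 53 → average of remaining 8 = 623/8 = 77.875
Weighted total:
  Essays 44 × 0.06 = 2.64
  Reading responses 77.875 × 0.14 = 10.9025
  Term project 52 × 0.2 = 10.4
  Portfolio 42 × 0.22 = 9.24
  Quizzes 49 × 0.17 = 8.33
  Problem sets 40 × 0.15 = 6
  Capstone 58 × 0.06 = 3.48
Sum = 50.9925
Bonus assignment: 50.9925 + 3 = 53.9925
53.9925 < 55 → Fail

Fail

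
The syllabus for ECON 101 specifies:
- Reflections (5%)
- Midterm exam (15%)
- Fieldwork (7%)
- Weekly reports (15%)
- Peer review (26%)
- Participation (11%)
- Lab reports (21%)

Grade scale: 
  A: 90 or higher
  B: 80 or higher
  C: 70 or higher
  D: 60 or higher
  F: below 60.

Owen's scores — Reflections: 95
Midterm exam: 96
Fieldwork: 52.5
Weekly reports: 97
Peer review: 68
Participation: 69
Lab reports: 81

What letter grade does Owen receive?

C

Weighted total:
  Reflections 95 × 0.05 = 4.75
  Midterm exam 96 × 0.15 = 14.4
  Fieldwork 52.5 × 0.07 = 3.675
  Weekly reports 97 × 0.15 = 14.55
  Peer review 68 × 0.26 = 17.68
  Participation 69 × 0.11 = 7.59
  Lab reports 81 × 0.21 = 17.01
Sum = 79.655
79.655 is ≥ 70 and < 80 → C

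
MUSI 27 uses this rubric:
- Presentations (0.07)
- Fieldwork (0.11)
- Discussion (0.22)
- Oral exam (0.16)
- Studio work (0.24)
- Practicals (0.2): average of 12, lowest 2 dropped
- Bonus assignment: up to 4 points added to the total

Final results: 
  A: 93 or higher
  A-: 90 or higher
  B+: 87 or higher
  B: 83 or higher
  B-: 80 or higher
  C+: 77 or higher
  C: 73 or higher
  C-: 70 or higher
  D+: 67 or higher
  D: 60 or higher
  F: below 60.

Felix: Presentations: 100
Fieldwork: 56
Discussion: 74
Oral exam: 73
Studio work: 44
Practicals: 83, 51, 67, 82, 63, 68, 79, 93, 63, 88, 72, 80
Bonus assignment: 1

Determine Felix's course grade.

Practicals: drop 51, 63 → average of remaining 10 = 775/10 = 77.5
Weighted total:
  Presentations 100 × 0.07 = 7
  Fieldwork 56 × 0.11 = 6.16
  Discussion 74 × 0.22 = 16.28
  Oral exam 73 × 0.16 = 11.68
  Studio work 44 × 0.24 = 10.56
  Practicals 77.5 × 0.2 = 15.5
Sum = 67.18
Bonus assignment: 67.18 + 1 = 68.18
68.18 is ≥ 67 and < 70 → D+

D+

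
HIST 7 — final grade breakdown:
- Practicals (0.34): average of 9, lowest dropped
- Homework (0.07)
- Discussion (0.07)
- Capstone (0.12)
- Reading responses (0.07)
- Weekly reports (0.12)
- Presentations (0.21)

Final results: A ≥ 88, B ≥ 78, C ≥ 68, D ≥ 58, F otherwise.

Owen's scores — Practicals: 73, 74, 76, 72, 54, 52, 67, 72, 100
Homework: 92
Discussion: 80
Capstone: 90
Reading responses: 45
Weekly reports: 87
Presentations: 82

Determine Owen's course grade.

B

Practicals: drop 52 → average of remaining 8 = 588/8 = 73.5
Weighted total:
  Practicals 73.5 × 0.34 = 24.99
  Homework 92 × 0.07 = 6.44
  Discussion 80 × 0.07 = 5.6
  Capstone 90 × 0.12 = 10.8
  Reading responses 45 × 0.07 = 3.15
  Weekly reports 87 × 0.12 = 10.44
  Presentations 82 × 0.21 = 17.22
Sum = 78.64
78.64 is ≥ 78 and < 88 → B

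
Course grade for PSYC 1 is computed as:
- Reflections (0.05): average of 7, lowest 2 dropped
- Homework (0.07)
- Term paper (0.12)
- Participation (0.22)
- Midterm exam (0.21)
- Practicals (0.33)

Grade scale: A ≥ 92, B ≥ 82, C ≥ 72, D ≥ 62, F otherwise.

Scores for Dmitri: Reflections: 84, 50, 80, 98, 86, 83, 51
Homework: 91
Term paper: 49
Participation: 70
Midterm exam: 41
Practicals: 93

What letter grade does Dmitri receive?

D

Reflections: drop 50, 51 → average of remaining 5 = 431/5 = 86.2
Weighted total:
  Reflections 86.2 × 0.05 = 4.31
  Homework 91 × 0.07 = 6.37
  Term paper 49 × 0.12 = 5.88
  Participation 70 × 0.22 = 15.4
  Midterm exam 41 × 0.21 = 8.61
  Practicals 93 × 0.33 = 30.69
Sum = 71.26
71.26 is ≥ 62 and < 72 → D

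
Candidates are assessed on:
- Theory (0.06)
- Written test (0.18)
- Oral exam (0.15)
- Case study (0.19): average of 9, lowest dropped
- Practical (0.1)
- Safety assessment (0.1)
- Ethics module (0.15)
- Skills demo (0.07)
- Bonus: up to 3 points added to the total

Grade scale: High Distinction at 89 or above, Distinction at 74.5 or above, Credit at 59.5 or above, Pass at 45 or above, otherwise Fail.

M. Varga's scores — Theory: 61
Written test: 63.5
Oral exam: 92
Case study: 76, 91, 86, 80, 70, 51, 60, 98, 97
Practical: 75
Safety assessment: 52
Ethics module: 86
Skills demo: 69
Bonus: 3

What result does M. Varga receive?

Case study: drop 51 → average of remaining 8 = 658/8 = 82.25
Weighted total:
  Theory 61 × 0.06 = 3.66
  Written test 63.5 × 0.18 = 11.43
  Oral exam 92 × 0.15 = 13.8
  Case study 82.25 × 0.19 = 15.6275
  Practical 75 × 0.1 = 7.5
  Safety assessment 52 × 0.1 = 5.2
  Ethics module 86 × 0.15 = 12.9
  Skills demo 69 × 0.07 = 4.83
Sum = 74.9475
Bonus: 74.9475 + 3 = 77.9475
77.9475 is ≥ 74.5 and < 89 → Distinction

Distinction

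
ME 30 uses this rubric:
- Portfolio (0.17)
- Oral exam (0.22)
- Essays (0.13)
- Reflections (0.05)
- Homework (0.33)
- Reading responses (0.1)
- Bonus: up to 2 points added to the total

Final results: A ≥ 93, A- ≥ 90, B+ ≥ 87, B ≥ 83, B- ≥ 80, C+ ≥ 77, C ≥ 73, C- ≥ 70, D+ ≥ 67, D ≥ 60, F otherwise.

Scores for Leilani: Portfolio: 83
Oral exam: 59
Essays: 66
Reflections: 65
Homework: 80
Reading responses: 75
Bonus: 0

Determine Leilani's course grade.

Weighted total:
  Portfolio 83 × 0.17 = 14.11
  Oral exam 59 × 0.22 = 12.98
  Essays 66 × 0.13 = 8.58
  Reflections 65 × 0.05 = 3.25
  Homework 80 × 0.33 = 26.4
  Reading responses 75 × 0.1 = 7.5
Sum = 72.82
Bonus: 72.82 + 0 = 72.82
72.82 is ≥ 70 and < 73 → C-

C-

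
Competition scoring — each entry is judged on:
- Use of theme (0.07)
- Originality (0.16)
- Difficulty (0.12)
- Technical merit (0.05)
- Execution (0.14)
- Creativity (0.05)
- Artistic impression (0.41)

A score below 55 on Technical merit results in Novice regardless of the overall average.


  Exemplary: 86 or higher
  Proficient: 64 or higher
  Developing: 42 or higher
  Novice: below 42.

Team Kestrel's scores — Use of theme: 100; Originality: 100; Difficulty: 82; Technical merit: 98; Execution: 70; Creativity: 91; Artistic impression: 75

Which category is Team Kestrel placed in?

Technical merit score 98 ≥ 55: minimum met.
Weighted total:
  Use of theme 100 × 0.07 = 7
  Originality 100 × 0.16 = 16
  Difficulty 82 × 0.12 = 9.84
  Technical merit 98 × 0.05 = 4.9
  Execution 70 × 0.14 = 9.8
  Creativity 91 × 0.05 = 4.55
  Artistic impression 75 × 0.41 = 30.75
Sum = 82.84
82.84 is ≥ 64 and < 86 → Proficient

Proficient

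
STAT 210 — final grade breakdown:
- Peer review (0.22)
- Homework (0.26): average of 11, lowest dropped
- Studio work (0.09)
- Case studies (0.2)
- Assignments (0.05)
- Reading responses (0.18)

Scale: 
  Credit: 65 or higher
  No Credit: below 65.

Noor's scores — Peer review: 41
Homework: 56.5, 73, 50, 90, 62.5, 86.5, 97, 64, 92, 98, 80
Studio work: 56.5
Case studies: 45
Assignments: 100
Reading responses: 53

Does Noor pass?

No Credit

Homework: drop 50 → average of remaining 10 = 799.5/10 = 79.95
Weighted total:
  Peer review 41 × 0.22 = 9.02
  Homework 79.95 × 0.26 = 20.787
  Studio work 56.5 × 0.09 = 5.085
  Case studies 45 × 0.2 = 9
  Assignments 100 × 0.05 = 5
  Reading responses 53 × 0.18 = 9.54
Sum = 58.432
58.432 < 65 → No Credit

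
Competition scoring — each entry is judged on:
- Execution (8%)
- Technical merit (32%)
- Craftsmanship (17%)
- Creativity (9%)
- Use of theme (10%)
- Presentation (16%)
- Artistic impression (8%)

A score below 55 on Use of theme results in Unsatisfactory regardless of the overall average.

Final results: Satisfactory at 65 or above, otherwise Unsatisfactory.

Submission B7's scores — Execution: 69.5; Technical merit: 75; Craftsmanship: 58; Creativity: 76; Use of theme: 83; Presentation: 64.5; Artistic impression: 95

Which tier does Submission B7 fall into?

Satisfactory

Use of theme score 83 ≥ 55: minimum met.
Weighted total:
  Execution 69.5 × 0.08 = 5.56
  Technical merit 75 × 0.32 = 24
  Craftsmanship 58 × 0.17 = 9.86
  Creativity 76 × 0.09 = 6.84
  Use of theme 83 × 0.1 = 8.3
  Presentation 64.5 × 0.16 = 10.32
  Artistic impression 95 × 0.08 = 7.6
Sum = 72.48
72.48 ≥ 65 → Satisfactory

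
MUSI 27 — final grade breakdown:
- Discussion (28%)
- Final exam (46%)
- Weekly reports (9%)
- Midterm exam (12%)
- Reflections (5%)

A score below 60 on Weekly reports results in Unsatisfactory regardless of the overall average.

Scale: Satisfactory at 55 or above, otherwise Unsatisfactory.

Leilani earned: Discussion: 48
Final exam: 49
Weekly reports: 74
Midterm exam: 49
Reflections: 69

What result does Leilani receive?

Weekly reports score 74 ≥ 60: minimum met.
Weighted total:
  Discussion 48 × 0.28 = 13.44
  Final exam 49 × 0.46 = 22.54
  Weekly reports 74 × 0.09 = 6.66
  Midterm exam 49 × 0.12 = 5.88
  Reflections 69 × 0.05 = 3.45
Sum = 51.97
51.97 < 55 → Unsatisfactory

Unsatisfactory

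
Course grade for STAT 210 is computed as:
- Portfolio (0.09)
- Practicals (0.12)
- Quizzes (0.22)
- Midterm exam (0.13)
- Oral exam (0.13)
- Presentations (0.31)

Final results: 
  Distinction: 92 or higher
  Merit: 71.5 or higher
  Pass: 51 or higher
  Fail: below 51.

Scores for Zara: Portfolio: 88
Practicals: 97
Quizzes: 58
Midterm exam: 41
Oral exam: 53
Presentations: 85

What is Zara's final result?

Pass

Weighted total:
  Portfolio 88 × 0.09 = 7.92
  Practicals 97 × 0.12 = 11.64
  Quizzes 58 × 0.22 = 12.76
  Midterm exam 41 × 0.13 = 5.33
  Oral exam 53 × 0.13 = 6.89
  Presentations 85 × 0.31 = 26.35
Sum = 70.89
70.89 is ≥ 51 and < 71.5 → Pass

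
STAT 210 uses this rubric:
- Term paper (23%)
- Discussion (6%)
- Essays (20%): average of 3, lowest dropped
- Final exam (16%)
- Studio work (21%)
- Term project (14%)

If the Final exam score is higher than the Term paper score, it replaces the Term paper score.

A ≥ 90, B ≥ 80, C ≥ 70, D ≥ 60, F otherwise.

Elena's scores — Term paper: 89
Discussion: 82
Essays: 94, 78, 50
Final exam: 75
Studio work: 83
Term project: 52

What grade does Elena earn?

C

Essays: drop 50 → average of remaining 2 = 172/2 = 86
Final exam (75) ≤ Term paper (89), so Term paper stays at 89.
Weighted total:
  Term paper 89 × 0.23 = 20.47
  Discussion 82 × 0.06 = 4.92
  Essays 86 × 0.2 = 17.2
  Final exam 75 × 0.16 = 12
  Studio work 83 × 0.21 = 17.43
  Term project 52 × 0.14 = 7.28
Sum = 79.3
79.3 is ≥ 70 and < 80 → C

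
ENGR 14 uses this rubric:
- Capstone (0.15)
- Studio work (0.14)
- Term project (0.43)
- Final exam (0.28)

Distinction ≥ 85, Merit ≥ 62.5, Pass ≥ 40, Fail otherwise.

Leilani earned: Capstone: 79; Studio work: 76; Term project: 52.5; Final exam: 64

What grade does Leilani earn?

Merit

Weighted total:
  Capstone 79 × 0.15 = 11.85
  Studio work 76 × 0.14 = 10.64
  Term project 52.5 × 0.43 = 22.575
  Final exam 64 × 0.28 = 17.92
Sum = 62.985
62.985 is ≥ 62.5 and < 85 → Merit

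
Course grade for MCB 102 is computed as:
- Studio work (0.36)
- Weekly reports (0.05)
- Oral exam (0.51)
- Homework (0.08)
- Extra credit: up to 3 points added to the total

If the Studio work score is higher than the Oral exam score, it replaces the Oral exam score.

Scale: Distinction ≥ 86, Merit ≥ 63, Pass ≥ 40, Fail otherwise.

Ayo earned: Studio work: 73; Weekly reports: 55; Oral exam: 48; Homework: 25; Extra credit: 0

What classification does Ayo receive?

Merit

Studio work (73) > Oral exam (48), so Oral exam counts as 73.
Weighted total:
  Studio work 73 × 0.36 = 26.28
  Weekly reports 55 × 0.05 = 2.75
  Oral exam 73 × 0.51 = 37.23
  Homework 25 × 0.08 = 2
Sum = 68.26
Extra credit: 68.26 + 0 = 68.26
68.26 is ≥ 63 and < 86 → Merit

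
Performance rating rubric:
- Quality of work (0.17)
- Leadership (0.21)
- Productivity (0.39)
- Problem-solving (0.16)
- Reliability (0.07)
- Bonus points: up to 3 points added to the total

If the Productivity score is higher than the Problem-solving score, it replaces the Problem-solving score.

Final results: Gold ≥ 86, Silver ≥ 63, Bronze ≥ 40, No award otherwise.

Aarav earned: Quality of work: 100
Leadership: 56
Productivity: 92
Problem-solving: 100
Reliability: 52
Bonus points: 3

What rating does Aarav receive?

Gold

Productivity (92) ≤ Problem-solving (100), so Problem-solving stays at 100.
Weighted total:
  Quality of work 100 × 0.17 = 17
  Leadership 56 × 0.21 = 11.76
  Productivity 92 × 0.39 = 35.88
  Problem-solving 100 × 0.16 = 16
  Reliability 52 × 0.07 = 3.64
Sum = 84.28
Bonus points: 84.28 + 3 = 87.28
87.28 ≥ 86 → Gold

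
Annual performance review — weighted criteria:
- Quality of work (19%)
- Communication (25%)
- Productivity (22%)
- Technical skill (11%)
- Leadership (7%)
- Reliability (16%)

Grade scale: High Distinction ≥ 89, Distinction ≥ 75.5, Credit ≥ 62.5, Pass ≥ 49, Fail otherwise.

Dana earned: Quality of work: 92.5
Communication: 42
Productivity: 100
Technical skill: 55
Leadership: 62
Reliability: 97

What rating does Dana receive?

Weighted total:
  Quality of work 92.5 × 0.19 = 17.575
  Communication 42 × 0.25 = 10.5
  Productivity 100 × 0.22 = 22
  Technical skill 55 × 0.11 = 6.05
  Leadership 62 × 0.07 = 4.34
  Reliability 97 × 0.16 = 15.52
Sum = 75.985
75.985 is ≥ 75.5 and < 89 → Distinction

Distinction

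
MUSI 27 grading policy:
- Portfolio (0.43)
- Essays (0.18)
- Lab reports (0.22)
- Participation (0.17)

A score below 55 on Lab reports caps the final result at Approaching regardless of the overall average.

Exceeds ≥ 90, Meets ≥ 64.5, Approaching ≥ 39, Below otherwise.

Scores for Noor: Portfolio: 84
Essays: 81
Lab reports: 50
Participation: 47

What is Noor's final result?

Approaching

Lab reports score 50 < 55: minimum not met.
Weighted total:
  Portfolio 84 × 0.43 = 36.12
  Essays 81 × 0.18 = 14.58
  Lab reports 50 × 0.22 = 11
  Participation 47 × 0.17 = 7.99
Sum = 69.69
69.69 would be Meets; cap at Approaching applies → Approaching.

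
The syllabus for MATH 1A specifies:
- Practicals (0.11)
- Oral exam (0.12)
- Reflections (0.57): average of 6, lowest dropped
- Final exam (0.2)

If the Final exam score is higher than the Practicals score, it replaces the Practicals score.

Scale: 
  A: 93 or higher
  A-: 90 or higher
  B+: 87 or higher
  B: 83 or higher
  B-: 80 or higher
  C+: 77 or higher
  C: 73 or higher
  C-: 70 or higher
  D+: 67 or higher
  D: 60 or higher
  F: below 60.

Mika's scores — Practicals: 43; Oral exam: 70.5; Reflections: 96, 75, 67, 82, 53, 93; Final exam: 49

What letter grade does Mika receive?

C-

Reflections: drop 53 → average of remaining 5 = 413/5 = 82.6
Final exam (49) > Practicals (43), so Practicals counts as 49.
Weighted total:
  Practicals 49 × 0.11 = 5.39
  Oral exam 70.5 × 0.12 = 8.46
  Reflections 82.6 × 0.57 = 47.082
  Final exam 49 × 0.2 = 9.8
Sum = 70.732
70.732 is ≥ 70 and < 73 → C-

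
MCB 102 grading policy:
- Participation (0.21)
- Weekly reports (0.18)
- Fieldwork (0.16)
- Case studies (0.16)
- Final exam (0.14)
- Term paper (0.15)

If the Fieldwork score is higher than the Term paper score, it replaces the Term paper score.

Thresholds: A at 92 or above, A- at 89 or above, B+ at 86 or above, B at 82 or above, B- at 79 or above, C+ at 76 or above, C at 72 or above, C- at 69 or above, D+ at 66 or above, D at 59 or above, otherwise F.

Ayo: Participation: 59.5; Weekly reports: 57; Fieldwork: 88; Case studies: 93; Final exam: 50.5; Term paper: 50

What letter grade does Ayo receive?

Fieldwork (88) > Term paper (50), so Term paper counts as 88.
Weighted total:
  Participation 59.5 × 0.21 = 12.495
  Weekly reports 57 × 0.18 = 10.26
  Fieldwork 88 × 0.16 = 14.08
  Case studies 93 × 0.16 = 14.88
  Final exam 50.5 × 0.14 = 7.07
  Term paper 88 × 0.15 = 13.2
Sum = 71.985
71.985 is ≥ 69 and < 72 → C-

C-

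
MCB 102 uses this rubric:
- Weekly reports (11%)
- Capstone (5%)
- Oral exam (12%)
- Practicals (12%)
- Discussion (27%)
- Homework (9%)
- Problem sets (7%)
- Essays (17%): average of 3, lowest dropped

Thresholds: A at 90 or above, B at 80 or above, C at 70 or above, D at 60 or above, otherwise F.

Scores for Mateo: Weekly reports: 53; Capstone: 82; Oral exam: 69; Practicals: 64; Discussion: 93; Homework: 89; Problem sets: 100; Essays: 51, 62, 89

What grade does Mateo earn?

C

Essays: drop 51 → average of remaining 2 = 151/2 = 75.5
Weighted total:
  Weekly reports 53 × 0.11 = 5.83
  Capstone 82 × 0.05 = 4.1
  Oral exam 69 × 0.12 = 8.28
  Practicals 64 × 0.12 = 7.68
  Discussion 93 × 0.27 = 25.11
  Homework 89 × 0.09 = 8.01
  Problem sets 100 × 0.07 = 7
  Essays 75.5 × 0.17 = 12.835
Sum = 78.845
78.845 is ≥ 70 and < 80 → C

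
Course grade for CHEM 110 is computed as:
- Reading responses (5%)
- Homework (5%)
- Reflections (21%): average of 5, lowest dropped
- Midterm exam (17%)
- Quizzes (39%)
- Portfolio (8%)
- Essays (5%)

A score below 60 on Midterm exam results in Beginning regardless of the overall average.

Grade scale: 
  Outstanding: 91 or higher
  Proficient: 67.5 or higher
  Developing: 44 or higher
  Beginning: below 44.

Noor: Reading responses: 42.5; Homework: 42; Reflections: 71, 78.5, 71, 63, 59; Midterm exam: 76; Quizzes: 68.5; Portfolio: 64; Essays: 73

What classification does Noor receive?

Proficient

Reflections: drop 59 → average of remaining 4 = 283.5/4 = 70.875
Midterm exam score 76 ≥ 60: minimum met.
Weighted total:
  Reading responses 42.5 × 0.05 = 2.125
  Homework 42 × 0.05 = 2.1
  Reflections 70.875 × 0.21 = 14.88375
  Midterm exam 76 × 0.17 = 12.92
  Quizzes 68.5 × 0.39 = 26.715
  Portfolio 64 × 0.08 = 5.12
  Essays 73 × 0.05 = 3.65
Sum = 67.51375
67.51375 is ≥ 67.5 and < 91 → Proficient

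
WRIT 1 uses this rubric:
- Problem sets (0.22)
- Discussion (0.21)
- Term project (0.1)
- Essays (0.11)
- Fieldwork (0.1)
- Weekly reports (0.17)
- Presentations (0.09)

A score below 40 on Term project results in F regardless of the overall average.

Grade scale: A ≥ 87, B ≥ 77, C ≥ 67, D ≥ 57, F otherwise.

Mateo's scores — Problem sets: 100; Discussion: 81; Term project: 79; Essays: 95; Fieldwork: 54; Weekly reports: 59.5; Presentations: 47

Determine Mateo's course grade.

B

Term project score 79 ≥ 40: minimum met.
Weighted total:
  Problem sets 100 × 0.22 = 22
  Discussion 81 × 0.21 = 17.01
  Term project 79 × 0.1 = 7.9
  Essays 95 × 0.11 = 10.45
  Fieldwork 54 × 0.1 = 5.4
  Weekly reports 59.5 × 0.17 = 10.115
  Presentations 47 × 0.09 = 4.23
Sum = 77.105
77.105 is ≥ 77 and < 87 → B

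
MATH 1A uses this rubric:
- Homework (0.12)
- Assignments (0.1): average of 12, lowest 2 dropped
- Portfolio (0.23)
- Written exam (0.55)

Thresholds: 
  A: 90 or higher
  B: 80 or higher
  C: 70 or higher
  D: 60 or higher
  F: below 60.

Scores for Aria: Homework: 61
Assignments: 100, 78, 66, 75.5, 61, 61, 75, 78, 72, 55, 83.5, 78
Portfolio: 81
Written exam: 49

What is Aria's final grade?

Assignments: drop 55, 61 → average of remaining 10 = 767/10 = 76.7
Weighted total:
  Homework 61 × 0.12 = 7.32
  Assignments 76.7 × 0.1 = 7.67
  Portfolio 81 × 0.23 = 18.63
  Written exam 49 × 0.55 = 26.95
Sum = 60.57
60.57 is ≥ 60 and < 70 → D

D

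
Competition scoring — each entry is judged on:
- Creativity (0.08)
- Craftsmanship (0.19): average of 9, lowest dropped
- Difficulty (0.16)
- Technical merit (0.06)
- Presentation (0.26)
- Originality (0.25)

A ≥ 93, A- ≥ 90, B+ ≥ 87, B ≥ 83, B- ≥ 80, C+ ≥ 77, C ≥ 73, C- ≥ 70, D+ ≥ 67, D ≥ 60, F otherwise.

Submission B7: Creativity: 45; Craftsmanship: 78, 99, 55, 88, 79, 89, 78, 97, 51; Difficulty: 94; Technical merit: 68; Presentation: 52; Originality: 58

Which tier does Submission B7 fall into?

D

Craftsmanship: drop 51 → average of remaining 8 = 663/8 = 82.875
Weighted total:
  Creativity 45 × 0.08 = 3.6
  Craftsmanship 82.875 × 0.19 = 15.74625
  Difficulty 94 × 0.16 = 15.04
  Technical merit 68 × 0.06 = 4.08
  Presentation 52 × 0.26 = 13.52
  Originality 58 × 0.25 = 14.5
Sum = 66.48625
66.48625 is ≥ 60 and < 67 → D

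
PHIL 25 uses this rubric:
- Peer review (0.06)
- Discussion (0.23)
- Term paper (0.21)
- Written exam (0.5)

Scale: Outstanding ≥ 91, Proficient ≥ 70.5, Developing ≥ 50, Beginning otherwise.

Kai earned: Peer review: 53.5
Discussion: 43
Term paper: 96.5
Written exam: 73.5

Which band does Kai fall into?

Weighted total:
  Peer review 53.5 × 0.06 = 3.21
  Discussion 43 × 0.23 = 9.89
  Term paper 96.5 × 0.21 = 20.265
  Written exam 73.5 × 0.5 = 36.75
Sum = 70.115
70.115 is ≥ 50 and < 70.5 → Developing

Developing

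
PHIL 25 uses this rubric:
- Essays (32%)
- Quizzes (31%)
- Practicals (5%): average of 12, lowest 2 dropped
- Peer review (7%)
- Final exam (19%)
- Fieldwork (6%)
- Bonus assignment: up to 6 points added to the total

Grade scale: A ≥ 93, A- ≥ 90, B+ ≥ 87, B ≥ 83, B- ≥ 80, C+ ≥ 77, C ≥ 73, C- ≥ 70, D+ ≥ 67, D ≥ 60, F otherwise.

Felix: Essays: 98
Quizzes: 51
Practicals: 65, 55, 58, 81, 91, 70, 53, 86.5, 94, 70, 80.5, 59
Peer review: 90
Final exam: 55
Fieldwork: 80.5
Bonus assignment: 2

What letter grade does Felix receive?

C

Practicals: drop 53, 55 → average of remaining 10 = 755/10 = 75.5
Weighted total:
  Essays 98 × 0.32 = 31.36
  Quizzes 51 × 0.31 = 15.81
  Practicals 75.5 × 0.05 = 3.775
  Peer review 90 × 0.07 = 6.3
  Final exam 55 × 0.19 = 10.45
  Fieldwork 80.5 × 0.06 = 4.83
Sum = 72.525
Bonus assignment: 72.525 + 2 = 74.525
74.525 is ≥ 73 and < 77 → C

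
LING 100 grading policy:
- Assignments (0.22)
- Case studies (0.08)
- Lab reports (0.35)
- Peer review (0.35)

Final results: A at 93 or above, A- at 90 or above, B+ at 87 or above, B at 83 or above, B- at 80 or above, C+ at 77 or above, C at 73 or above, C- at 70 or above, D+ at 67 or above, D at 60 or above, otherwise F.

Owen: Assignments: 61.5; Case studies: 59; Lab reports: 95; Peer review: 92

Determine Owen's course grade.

Weighted total:
  Assignments 61.5 × 0.22 = 13.53
  Case studies 59 × 0.08 = 4.72
  Lab reports 95 × 0.35 = 33.25
  Peer review 92 × 0.35 = 32.2
Sum = 83.7
83.7 is ≥ 83 and < 87 → B

B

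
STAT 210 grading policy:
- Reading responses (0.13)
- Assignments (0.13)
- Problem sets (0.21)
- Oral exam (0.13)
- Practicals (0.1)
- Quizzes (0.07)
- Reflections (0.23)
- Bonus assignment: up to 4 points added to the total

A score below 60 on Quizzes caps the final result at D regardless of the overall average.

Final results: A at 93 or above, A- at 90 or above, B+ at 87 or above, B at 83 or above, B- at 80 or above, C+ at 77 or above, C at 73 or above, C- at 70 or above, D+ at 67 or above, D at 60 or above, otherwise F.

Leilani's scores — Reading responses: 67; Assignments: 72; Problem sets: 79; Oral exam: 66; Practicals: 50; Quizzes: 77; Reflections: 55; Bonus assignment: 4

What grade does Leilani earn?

Quizzes score 77 ≥ 60: minimum met.
Weighted total:
  Reading responses 67 × 0.13 = 8.71
  Assignments 72 × 0.13 = 9.36
  Problem sets 79 × 0.21 = 16.59
  Oral exam 66 × 0.13 = 8.58
  Practicals 50 × 0.1 = 5
  Quizzes 77 × 0.07 = 5.39
  Reflections 55 × 0.23 = 12.65
Sum = 66.28
Bonus assignment: 66.28 + 4 = 70.28
70.28 is ≥ 70 and < 73 → C-

C-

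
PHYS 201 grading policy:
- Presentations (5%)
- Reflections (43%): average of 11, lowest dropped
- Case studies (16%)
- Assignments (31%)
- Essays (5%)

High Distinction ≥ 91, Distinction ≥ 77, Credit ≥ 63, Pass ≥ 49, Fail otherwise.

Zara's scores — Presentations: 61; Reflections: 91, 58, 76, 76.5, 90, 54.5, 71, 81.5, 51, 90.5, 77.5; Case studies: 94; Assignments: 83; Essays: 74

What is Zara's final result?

Distinction

Reflections: drop 51 → average of remaining 10 = 766.5/10 = 76.65
Weighted total:
  Presentations 61 × 0.05 = 3.05
  Reflections 76.65 × 0.43 = 32.9595
  Case studies 94 × 0.16 = 15.04
  Assignments 83 × 0.31 = 25.73
  Essays 74 × 0.05 = 3.7
Sum = 80.4795
80.4795 is ≥ 77 and < 91 → Distinction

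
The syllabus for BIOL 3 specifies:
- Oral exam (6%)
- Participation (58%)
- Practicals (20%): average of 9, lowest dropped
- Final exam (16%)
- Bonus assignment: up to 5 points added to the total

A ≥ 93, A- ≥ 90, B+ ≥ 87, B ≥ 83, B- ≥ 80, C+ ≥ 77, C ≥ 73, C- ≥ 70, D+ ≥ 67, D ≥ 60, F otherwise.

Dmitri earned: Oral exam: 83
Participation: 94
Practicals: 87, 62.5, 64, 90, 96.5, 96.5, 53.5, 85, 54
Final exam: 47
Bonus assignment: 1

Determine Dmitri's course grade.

B

Practicals: drop 53.5 → average of remaining 8 = 635.5/8 = 79.4375
Weighted total:
  Oral exam 83 × 0.06 = 4.98
  Participation 94 × 0.58 = 54.52
  Practicals 79.4375 × 0.2 = 15.8875
  Final exam 47 × 0.16 = 7.52
Sum = 82.9075
Bonus assignment: 82.9075 + 1 = 83.9075
83.9075 is ≥ 83 and < 87 → B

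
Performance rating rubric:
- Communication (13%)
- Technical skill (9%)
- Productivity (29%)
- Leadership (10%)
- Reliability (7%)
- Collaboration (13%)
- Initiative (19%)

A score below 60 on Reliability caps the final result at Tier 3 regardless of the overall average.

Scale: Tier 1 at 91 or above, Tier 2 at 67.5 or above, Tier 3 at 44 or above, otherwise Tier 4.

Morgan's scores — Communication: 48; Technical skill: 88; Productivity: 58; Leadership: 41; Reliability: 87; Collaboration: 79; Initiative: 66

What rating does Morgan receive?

Reliability score 87 ≥ 60: minimum met.
Weighted total:
  Communication 48 × 0.13 = 6.24
  Technical skill 88 × 0.09 = 7.92
  Productivity 58 × 0.29 = 16.82
  Leadership 41 × 0.1 = 4.1
  Reliability 87 × 0.07 = 6.09
  Collaboration 79 × 0.13 = 10.27
  Initiative 66 × 0.19 = 12.54
Sum = 63.98
63.98 is ≥ 44 and < 67.5 → Tier 3

Tier 3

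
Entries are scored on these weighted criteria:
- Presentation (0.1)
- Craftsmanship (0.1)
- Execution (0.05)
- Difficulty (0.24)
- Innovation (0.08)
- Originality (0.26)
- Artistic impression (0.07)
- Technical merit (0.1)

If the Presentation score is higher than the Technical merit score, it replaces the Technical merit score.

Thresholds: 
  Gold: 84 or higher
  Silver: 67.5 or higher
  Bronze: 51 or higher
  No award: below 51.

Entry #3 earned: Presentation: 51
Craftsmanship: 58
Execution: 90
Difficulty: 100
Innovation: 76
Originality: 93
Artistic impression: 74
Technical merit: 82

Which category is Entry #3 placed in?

Silver

Presentation (51) ≤ Technical merit (82), so Technical merit stays at 82.
Weighted total:
  Presentation 51 × 0.1 = 5.1
  Craftsmanship 58 × 0.1 = 5.8
  Execution 90 × 0.05 = 4.5
  Difficulty 100 × 0.24 = 24
  Innovation 76 × 0.08 = 6.08
  Originality 93 × 0.26 = 24.18
  Artistic impression 74 × 0.07 = 5.18
  Technical merit 82 × 0.1 = 8.2
Sum = 83.04
83.04 is ≥ 67.5 and < 84 → Silver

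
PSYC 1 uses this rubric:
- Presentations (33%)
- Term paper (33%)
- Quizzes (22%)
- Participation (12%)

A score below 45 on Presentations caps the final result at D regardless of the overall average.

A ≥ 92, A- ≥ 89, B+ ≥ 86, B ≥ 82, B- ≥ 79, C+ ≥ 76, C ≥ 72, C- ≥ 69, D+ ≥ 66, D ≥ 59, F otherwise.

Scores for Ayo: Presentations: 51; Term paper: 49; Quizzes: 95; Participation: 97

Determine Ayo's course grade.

D

Presentations score 51 ≥ 45: minimum met.
Weighted total:
  Presentations 51 × 0.33 = 16.83
  Term paper 49 × 0.33 = 16.17
  Quizzes 95 × 0.22 = 20.9
  Participation 97 × 0.12 = 11.64
Sum = 65.54
65.54 is ≥ 59 and < 66 → D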